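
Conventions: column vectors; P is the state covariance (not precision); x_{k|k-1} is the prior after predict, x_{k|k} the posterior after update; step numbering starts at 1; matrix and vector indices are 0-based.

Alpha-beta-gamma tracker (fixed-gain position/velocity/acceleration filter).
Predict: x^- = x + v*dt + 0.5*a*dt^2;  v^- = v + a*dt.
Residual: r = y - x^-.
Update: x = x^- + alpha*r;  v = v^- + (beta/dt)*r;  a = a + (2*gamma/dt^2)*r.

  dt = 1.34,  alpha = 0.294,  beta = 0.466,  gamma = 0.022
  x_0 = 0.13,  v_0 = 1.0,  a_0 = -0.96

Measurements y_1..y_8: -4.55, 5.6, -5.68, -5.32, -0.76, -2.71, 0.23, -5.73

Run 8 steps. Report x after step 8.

x_post = -2.3978

step 1: x_pred=0.6081  r=-5.1581  x^+=-0.9084  v^+=-2.0802  a^+=-1.0864
step 2: x_pred=-4.6712  r=10.2712  x^+=-1.6515  v^+=0.0360  a^+=-0.8347
step 3: x_pred=-2.3527  r=-3.3273  x^+=-3.3309  v^+=-2.2397  a^+=-0.9162
step 4: x_pred=-7.1547  r=1.8347  x^+=-6.6153  v^+=-2.8294  a^+=-0.8713
step 5: x_pred=-11.1889  r=10.4289  x^+=-8.1228  v^+=-0.3702  a^+=-0.6157
step 6: x_pred=-9.1716  r=6.4616  x^+=-7.2719  v^+=1.0519  a^+=-0.4574
step 7: x_pred=-6.2730  r=6.5030  x^+=-4.3612  v^+=2.7005  a^+=-0.2980
step 8: x_pred=-1.0101  r=-4.7199  x^+=-2.3978  v^+=0.6597  a^+=-0.4137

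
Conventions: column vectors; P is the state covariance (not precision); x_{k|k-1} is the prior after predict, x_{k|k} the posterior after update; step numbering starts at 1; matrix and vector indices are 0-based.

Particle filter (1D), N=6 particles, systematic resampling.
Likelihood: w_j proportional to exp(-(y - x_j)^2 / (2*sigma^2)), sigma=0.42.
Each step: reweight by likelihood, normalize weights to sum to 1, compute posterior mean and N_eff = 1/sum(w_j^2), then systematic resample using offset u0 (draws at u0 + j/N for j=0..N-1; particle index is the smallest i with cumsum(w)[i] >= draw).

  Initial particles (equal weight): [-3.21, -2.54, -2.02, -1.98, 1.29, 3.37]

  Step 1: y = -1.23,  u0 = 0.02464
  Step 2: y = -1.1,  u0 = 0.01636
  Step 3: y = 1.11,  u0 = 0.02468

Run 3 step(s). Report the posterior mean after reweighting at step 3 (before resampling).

step 1: w=[0.0000, 0.0202, 0.4472, 0.5325, 0.0000, 0.0000]  mean=-2.0093  Neff=2.0662  idx=[2, 2, 2, 3, 3, 3]
step 2: w=[0.1497, 0.1497, 0.1497, 0.1836, 0.1836, 0.1836]  mean=-1.9980  Neff=5.9386  idx=[0, 1, 2, 3, 4, 5]
step 3: w=[0.1102, 0.1102, 0.1102, 0.2231, 0.2231, 0.2231]  mean=-1.9932  Neff=5.3826  idx=[0, 1, 3, 3, 4, 5]

post_mean = -1.9932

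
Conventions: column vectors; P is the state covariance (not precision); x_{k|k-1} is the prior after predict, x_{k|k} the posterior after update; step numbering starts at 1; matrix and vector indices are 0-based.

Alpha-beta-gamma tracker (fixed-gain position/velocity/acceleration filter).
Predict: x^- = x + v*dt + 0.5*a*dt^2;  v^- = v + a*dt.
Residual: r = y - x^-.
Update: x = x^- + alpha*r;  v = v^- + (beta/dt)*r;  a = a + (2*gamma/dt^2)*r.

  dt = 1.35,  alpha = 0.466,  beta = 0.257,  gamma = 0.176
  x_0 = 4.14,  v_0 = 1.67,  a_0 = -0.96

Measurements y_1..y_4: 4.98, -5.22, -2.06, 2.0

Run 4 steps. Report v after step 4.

v_post = -5.7590

step 1: x_pred=5.5197  r=-0.5397  x^+=5.2682  v^+=0.2713  a^+=-1.0642
step 2: x_pred=4.6646  r=-9.8846  x^+=0.0584  v^+=-3.0472  a^+=-2.9734
step 3: x_pred=-6.7648  r=4.7048  x^+=-4.5724  v^+=-6.1656  a^+=-2.0647
step 4: x_pred=-14.7773  r=16.7773  x^+=-6.9591  v^+=-5.7590  a^+=1.1757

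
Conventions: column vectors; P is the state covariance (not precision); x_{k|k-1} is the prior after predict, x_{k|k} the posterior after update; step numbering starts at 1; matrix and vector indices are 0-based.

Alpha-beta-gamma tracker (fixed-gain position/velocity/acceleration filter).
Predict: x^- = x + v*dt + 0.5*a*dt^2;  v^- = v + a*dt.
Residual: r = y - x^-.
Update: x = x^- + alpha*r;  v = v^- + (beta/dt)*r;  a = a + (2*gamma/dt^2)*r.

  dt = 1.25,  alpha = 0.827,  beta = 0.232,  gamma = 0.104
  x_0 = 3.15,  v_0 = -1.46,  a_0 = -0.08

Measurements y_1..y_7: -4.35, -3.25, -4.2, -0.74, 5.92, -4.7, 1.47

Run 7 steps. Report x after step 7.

x_post = 1.3551

step 1: x_pred=1.2625  r=-5.6125  x^+=-3.3790  v^+=-2.6017  a^+=-0.8271
step 2: x_pred=-7.2773  r=4.0273  x^+=-3.9467  v^+=-2.8881  a^+=-0.2910
step 3: x_pred=-7.7842  r=3.5842  x^+=-4.8201  v^+=-2.5867  a^+=0.1861
step 4: x_pred=-7.9080  r=7.1680  x^+=-1.9801  v^+=-1.0236  a^+=1.1403
step 5: x_pred=-2.3687  r=8.2887  x^+=4.4860  v^+=1.9402  a^+=2.2437
step 6: x_pred=8.6641  r=-13.3641  x^+=-2.3880  v^+=2.2644  a^+=0.4647
step 7: x_pred=0.8056  r=0.6644  x^+=1.3551  v^+=2.9686  a^+=0.5531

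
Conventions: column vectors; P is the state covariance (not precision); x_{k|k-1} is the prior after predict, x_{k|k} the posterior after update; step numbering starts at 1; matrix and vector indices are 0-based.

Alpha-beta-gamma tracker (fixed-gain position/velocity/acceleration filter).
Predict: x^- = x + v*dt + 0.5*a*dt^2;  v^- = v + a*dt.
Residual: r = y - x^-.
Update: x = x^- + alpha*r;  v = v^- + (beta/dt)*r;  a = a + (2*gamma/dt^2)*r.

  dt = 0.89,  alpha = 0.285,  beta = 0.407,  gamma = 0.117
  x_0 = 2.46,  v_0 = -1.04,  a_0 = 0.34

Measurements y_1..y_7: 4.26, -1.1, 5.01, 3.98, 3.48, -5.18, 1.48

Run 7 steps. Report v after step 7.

v_post = -5.2033

step 1: x_pred=1.6691  r=2.5909  x^+=2.4075  v^+=0.4474  a^+=1.1054
step 2: x_pred=3.2435  r=-4.3435  x^+=2.0056  v^+=-0.5550  a^+=-0.1777
step 3: x_pred=1.4412  r=3.5688  x^+=2.4583  v^+=0.9188  a^+=0.8765
step 4: x_pred=3.6232  r=0.3568  x^+=3.7249  v^+=1.8621  a^+=0.9819
step 5: x_pred=5.7710  r=-2.2910  x^+=5.1181  v^+=1.6883  a^+=0.3051
step 6: x_pred=6.7415  r=-11.9215  x^+=3.3439  v^+=-3.4919  a^+=-3.2167
step 7: x_pred=-1.0379  r=2.5179  x^+=-0.3203  v^+=-5.2033  a^+=-2.4729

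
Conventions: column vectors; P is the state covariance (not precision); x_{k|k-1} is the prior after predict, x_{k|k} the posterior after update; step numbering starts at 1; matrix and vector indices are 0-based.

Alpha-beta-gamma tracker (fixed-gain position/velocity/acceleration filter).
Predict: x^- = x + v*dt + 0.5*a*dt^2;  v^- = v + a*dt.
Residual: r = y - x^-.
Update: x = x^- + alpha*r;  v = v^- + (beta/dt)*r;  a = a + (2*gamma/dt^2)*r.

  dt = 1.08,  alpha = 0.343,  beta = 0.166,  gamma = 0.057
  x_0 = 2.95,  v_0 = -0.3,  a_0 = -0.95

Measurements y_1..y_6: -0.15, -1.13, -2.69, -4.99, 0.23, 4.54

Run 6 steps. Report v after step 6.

v_post = 0.2043

step 1: x_pred=2.0720  r=-2.2220  x^+=1.3098  v^+=-1.6675  a^+=-1.1672
step 2: x_pred=-1.1718  r=0.0418  x^+=-1.1575  v^+=-2.9216  a^+=-1.1631
step 3: x_pred=-4.9911  r=2.3011  x^+=-4.2018  v^+=-3.8241  a^+=-0.9382
step 4: x_pred=-8.8790  r=3.8890  x^+=-7.5451  v^+=-4.2396  a^+=-0.5581
step 5: x_pred=-12.4493  r=12.6793  x^+=-8.1003  v^+=-2.8934  a^+=0.6811
step 6: x_pred=-10.8279  r=15.3679  x^+=-5.5567  v^+=0.2043  a^+=2.1832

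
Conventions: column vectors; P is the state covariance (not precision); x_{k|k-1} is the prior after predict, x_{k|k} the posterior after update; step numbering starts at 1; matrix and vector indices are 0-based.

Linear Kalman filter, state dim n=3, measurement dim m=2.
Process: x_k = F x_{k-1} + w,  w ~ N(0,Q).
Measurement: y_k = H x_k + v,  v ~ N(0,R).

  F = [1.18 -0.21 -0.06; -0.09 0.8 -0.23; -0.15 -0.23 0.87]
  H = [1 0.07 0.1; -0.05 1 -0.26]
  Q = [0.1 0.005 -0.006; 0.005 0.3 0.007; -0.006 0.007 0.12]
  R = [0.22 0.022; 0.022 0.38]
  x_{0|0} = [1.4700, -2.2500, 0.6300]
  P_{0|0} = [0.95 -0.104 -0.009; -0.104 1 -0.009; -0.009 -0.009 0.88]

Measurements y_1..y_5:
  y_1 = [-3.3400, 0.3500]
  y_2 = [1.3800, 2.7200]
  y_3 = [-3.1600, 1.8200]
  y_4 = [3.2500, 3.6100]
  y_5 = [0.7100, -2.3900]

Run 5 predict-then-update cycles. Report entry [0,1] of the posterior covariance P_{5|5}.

step 1: x^-=[2.1693, -2.0772, 0.8451]  P^-=[1.5226 -0.3495 -0.1546; -0.3495 1.0122 -0.3363; -0.1546 -0.3363 0.8591]  S=[1.6716 -0.3404; -0.3404 1.6598]  K=[0.8763 -0.0525; -0.0519 0.6623; -0.1283 -0.3588]  nu=[-5.4484, 2.7554]  x^+=[-2.7497, 0.0307, 0.5553]  P^+=[0.2031 -0.0172 -0.1028; -0.0172 0.2561 0.0245; -0.1028 0.0245 0.6492]
step 2: x^-=[-3.2845, 0.1444, 0.8885]  P^-=[0.4201 -0.0399 -0.1699; -0.0399 0.4891 -0.1427; -0.1699 -0.1427 0.6454]  S=[0.6074 0.0121; 0.0121 0.9875]  K=[0.6596 -0.0250; -0.0434 0.5354; -0.1839 -0.3036]  nu=[4.5655, 2.6424]  x^+=[-0.3390, 1.3609, -0.7532]  P^+=[0.1556 -0.0135 -0.1014; -0.0135 0.2054 0.0140; -0.1014 0.0140 0.5325]
step 3: x^-=[-0.6407, 1.2924, -0.9174]  P^-=[0.3491 -0.0248 -0.1555; -0.0248 0.4535 -0.1190; -0.1555 -0.1190 0.5573]  S=[0.5407 0.0286; 0.0286 0.9324]  K=[0.6148 -0.0208; -0.0367 0.5221; -0.1857 -0.2690]  nu=[-2.5181, 0.2570]  x^+=[-2.1942, 1.5191, -0.5190]  P^+=[0.1451 -0.0117 -0.0944; -0.0117 0.1998 0.0107; -0.0944 0.0107 0.4683]
step 4: x^-=[-2.8770, 1.5321, -0.4718]  P^-=[0.3319 -0.0236 -0.1432; -0.0236 0.4476 -0.1082; -0.1432 -0.1082 0.5078]  S=[0.5257 0.0291; 0.0291 0.9177]  K=[0.6022 -0.0223; -0.0347 0.5208; -0.1765 -0.2484]  nu=[6.0669, 1.8114]  x^+=[0.7359, 2.2648, -1.9923]  P^+=[0.1416 -0.0111 -0.0882; -0.0111 0.1991 0.0097; -0.0882 0.0097 0.4323]
step 5: x^-=[0.5123, 2.2038, -2.3646]  P^-=[0.3257 -0.0247 -0.1343; -0.0247 0.4458 -0.1020; -0.1343 -0.1020 0.4793]  S=[0.5209 0.0271; 0.0271 0.9110]  K=[0.5974 -0.0244; -0.0342 0.5208; -0.1673 -0.2364]  nu=[0.2799, -5.1830]  x^+=[0.8062, -0.5052, -1.1862]  P^+=[0.1400 -0.0109 -0.0838; -0.0109 0.1990 0.0093; -0.0838 0.0093 0.4117]

P_post[0,1] = -0.0109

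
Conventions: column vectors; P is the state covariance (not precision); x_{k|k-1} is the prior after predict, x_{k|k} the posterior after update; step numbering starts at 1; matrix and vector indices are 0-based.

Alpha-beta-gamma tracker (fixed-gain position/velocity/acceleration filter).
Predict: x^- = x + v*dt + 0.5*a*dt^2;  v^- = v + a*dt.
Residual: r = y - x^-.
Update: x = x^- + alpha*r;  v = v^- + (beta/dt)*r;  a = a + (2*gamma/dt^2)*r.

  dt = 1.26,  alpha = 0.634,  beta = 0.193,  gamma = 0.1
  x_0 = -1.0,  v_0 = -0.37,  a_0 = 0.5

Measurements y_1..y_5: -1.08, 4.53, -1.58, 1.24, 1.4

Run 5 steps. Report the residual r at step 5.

resid = -2.9160

step 1: x_pred=-1.0693  r=-0.0107  x^+=-1.0761  v^+=0.2584  a^+=0.4987
step 2: x_pred=-0.3547  r=4.8847  x^+=2.7422  v^+=1.6349  a^+=1.1140
step 3: x_pred=5.6864  r=-7.2664  x^+=1.0795  v^+=1.9255  a^+=0.1986
step 4: x_pred=3.6633  r=-2.4233  x^+=2.1269  v^+=1.8046  a^+=-0.1067
step 5: x_pred=4.3160  r=-2.9160  x^+=2.4673  v^+=1.2235  a^+=-0.4740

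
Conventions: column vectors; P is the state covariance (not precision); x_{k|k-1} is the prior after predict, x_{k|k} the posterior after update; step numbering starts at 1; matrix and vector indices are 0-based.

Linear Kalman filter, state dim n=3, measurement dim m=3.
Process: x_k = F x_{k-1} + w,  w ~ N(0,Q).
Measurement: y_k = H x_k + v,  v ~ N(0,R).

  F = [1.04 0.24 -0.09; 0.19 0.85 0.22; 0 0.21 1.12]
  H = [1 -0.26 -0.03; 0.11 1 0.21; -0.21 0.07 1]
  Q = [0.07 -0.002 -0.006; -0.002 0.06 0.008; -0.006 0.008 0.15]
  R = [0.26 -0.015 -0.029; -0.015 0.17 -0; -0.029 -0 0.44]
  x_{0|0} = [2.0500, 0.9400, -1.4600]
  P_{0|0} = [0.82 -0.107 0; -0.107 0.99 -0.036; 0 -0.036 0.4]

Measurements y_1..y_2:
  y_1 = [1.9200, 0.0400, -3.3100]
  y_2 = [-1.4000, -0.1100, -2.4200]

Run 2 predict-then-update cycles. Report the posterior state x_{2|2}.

step 1: x^-=[2.4890, 0.8673, -1.4378]  P^-=[0.9653 0.2555 -0.0288; 0.2555 0.7762 0.2431; -0.0288 0.2431 0.6785]  S=[1.1511 0.1067 -0.3270; 0.1067 1.1448 0.3676; -0.3270 0.3676 1.2035]  K=[0.7420 0.2591 -0.0550; -0.0428 0.7649 -0.0427; 0.0438 0.1541 0.5478]  nu=[-0.3866, -0.7992, -1.4102]  x^+=[2.0726, 0.3328, -2.3503]  P^+=[0.1938 0.0128 -0.0059; 0.0128 0.1344 -0.0243; -0.0059 -0.0243 0.2402]
step 2: x^-=[2.4469, 0.1596, -2.5625]  P^-=[0.2979 0.0702 -0.0336; 0.0702 0.1703 0.0662; -0.0336 0.0662 0.4458]  S=[0.5363 0.0263 -0.1504; 0.0263 0.4052 0.1494; -0.1504 0.1494 0.9211]  K=[0.4970 0.2244 -0.0543; 0.0200 0.4740 -0.0048; -0.0007 0.2151 0.4617]  nu=[-3.8823, -0.0007, 0.6451]  x^+=[0.4823, 0.0784, -2.2619]  P^+=[0.1319 0.0187 -0.0119; 0.0187 0.0791 -0.0043; -0.0119 -0.0043 0.2010]

x_post = [0.4823, 0.0784, -2.2619]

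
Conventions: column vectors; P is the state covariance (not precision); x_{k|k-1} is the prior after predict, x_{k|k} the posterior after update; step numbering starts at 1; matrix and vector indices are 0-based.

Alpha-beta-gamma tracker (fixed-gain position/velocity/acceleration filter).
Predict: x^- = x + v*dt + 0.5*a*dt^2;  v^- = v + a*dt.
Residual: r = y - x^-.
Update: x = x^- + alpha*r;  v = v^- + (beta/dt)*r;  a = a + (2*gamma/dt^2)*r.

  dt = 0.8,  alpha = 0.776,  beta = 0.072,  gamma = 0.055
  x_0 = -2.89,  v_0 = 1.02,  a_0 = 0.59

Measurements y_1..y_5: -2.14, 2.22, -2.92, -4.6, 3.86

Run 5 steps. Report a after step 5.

a_post = 0.1051

step 1: x_pred=-1.8852  r=-0.2548  x^+=-2.0829  v^+=1.4691  a^+=0.5462
step 2: x_pred=-0.7329  r=2.9529  x^+=1.5586  v^+=2.1718  a^+=1.0537
step 3: x_pred=3.6332  r=-6.5532  x^+=-1.4521  v^+=2.4250  a^+=-0.0726
step 4: x_pred=0.4647  r=-5.0647  x^+=-3.4655  v^+=1.9111  a^+=-0.9431
step 5: x_pred=-2.2384  r=6.0984  x^+=2.4940  v^+=1.7055  a^+=0.1051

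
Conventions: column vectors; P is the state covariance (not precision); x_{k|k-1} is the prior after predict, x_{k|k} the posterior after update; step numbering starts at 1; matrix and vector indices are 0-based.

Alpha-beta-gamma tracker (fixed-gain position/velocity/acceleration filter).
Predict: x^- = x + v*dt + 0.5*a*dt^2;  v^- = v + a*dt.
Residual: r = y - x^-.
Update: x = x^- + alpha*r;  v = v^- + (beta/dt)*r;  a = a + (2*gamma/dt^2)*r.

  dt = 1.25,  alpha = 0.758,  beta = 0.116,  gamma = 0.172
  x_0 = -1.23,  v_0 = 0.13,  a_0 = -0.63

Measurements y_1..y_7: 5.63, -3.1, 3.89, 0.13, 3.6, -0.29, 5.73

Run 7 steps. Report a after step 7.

step 1: x_pred=-1.5597  r=7.1897  x^+=3.8901  v^+=0.0097  a^+=0.9529
step 2: x_pred=4.6467  r=-7.7467  x^+=-1.2253  v^+=0.4819  a^+=-0.7526
step 3: x_pred=-1.2109  r=5.1009  x^+=2.6556  v^+=0.0145  a^+=0.3704
step 4: x_pred=2.9631  r=-2.8331  x^+=0.8156  v^+=0.2146  a^+=-0.2533
step 5: x_pred=0.8859  r=2.7141  x^+=2.9432  v^+=0.1498  a^+=0.3442
step 6: x_pred=3.3993  r=-3.6893  x^+=0.6028  v^+=0.2377  a^+=-0.4680
step 7: x_pred=0.5342  r=5.1958  x^+=4.4726  v^+=0.1348  a^+=0.6759

a_post = 0.6759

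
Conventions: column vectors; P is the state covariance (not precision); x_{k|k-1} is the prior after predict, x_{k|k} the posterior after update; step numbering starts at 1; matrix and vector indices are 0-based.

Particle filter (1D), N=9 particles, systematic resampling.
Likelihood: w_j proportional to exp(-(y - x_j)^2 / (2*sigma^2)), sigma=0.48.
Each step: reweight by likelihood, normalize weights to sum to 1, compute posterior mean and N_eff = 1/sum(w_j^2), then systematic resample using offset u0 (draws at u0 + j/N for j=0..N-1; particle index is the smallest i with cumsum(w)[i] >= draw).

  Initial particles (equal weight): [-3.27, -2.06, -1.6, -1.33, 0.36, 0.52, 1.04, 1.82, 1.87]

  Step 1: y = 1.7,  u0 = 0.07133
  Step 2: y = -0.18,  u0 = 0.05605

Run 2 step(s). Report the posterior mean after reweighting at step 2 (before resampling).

step 1: w=[0.0000, 0.0000, 0.0000, 0.0000, 0.0086, 0.0206, 0.1642, 0.4096, 0.3970]  mean=1.6725  Neff=2.8341  idx=[6, 6, 7, 7, 7, 8, 8, 8, 8]
step 2: w=[0.4941, 0.4941, 0.0021, 0.0021, 0.0021, 0.0014, 0.0014, 0.0014, 0.0014]  mean=1.0495  Neff=2.0481  idx=[0, 0, 0, 0, 1, 1, 1, 1, 1]

post_mean = 1.0495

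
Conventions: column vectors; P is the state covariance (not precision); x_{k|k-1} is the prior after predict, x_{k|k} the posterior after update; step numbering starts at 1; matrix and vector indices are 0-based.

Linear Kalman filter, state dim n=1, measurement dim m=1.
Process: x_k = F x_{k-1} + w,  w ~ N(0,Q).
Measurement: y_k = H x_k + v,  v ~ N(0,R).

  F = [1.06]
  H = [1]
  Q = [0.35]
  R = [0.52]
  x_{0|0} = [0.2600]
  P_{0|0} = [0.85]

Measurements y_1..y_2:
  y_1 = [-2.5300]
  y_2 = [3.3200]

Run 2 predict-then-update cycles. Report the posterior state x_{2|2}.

step 1: x^-=[0.2756]  P^-=[1.3051]  S=[1.8251]  K=[0.7151]  nu=[-2.8056]  x^+=[-1.7306]  P^+=[0.3718]
step 2: x^-=[-1.8345]  P^-=[0.7678]  S=[1.2878]  K=[0.5962]  nu=[5.1545]  x^+=[1.2387]  P^+=[0.3100]

x_post = [1.2387]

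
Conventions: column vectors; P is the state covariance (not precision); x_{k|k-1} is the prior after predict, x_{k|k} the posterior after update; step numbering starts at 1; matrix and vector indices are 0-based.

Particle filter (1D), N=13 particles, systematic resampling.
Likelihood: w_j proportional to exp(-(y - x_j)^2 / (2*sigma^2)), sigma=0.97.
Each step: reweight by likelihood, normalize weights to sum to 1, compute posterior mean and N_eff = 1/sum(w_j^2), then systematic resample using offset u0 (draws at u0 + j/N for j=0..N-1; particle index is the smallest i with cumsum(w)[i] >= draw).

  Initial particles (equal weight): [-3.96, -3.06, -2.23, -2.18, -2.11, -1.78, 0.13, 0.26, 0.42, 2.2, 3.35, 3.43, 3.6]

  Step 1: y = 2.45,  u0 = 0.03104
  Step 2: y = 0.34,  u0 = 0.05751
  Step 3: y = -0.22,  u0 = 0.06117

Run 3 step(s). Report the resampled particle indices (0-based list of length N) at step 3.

resampled_idx = [0, 1, 1, 2, 2, 3, 3, 4, 4, 5, 6, 6, 9]

step 1: w=[0.0000, 0.0000, 0.0000, 0.0000, 0.0000, 0.0000, 0.0193, 0.0264, 0.0378, 0.3267, 0.2196, 0.2028, 0.1673]  mean=2.7774  Neff=4.4132  idx=[7, 9, 9, 9, 9, 10, 10, 10, 11, 11, 11, 12, 12]
step 2: w=[0.5922, 0.0945, 0.0945, 0.0945, 0.0945, 0.0048, 0.0048, 0.0048, 0.0037, 0.0037, 0.0037, 0.0021, 0.0021]  mean=1.0874  Neff=2.5874  idx=[0, 0, 0, 0, 0, 0, 0, 1, 1, 2, 3, 4, 7]
step 3: w=[0.1379, 0.1379, 0.1379, 0.1379, 0.1379, 0.1379, 0.1379, 0.0069, 0.0069, 0.0069, 0.0069, 0.0069, 0.0002]  mean=0.3278  Neff=7.5012  idx=[0, 1, 1, 2, 2, 3, 3, 4, 4, 5, 6, 6, 9]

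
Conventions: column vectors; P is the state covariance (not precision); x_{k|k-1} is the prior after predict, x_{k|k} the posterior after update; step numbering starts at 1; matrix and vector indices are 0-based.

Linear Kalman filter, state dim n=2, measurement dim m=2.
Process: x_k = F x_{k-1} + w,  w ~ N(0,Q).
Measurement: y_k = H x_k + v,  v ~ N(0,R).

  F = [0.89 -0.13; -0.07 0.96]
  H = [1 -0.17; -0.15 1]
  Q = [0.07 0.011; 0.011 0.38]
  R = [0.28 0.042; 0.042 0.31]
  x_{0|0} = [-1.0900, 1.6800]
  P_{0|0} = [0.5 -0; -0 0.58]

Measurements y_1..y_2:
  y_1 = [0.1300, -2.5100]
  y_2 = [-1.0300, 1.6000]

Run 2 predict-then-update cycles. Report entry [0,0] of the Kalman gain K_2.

step 1: x^-=[-1.1885, 1.6891]  P^-=[0.4759 -0.0925; -0.0925 0.9170]  S=[0.8138 -0.2802; -0.2802 1.2654]  K=[0.6056 0.0045; -0.0563 0.7231]  nu=[1.6056, -4.3774]  x^+=[-0.2360, -1.5667]  P^+=[0.1789 0.0537; 0.0537 0.2299]
step 2: x^-=[-0.0064, -1.4875]  P^-=[0.2032 0.0175; 0.0175 0.5855]  S=[0.4941 -0.0700; -0.0700 0.8948]  K=[0.4076 0.0174; -0.0745 0.6456]  nu=[-1.2765, 3.0866]  x^+=[-0.4729, 0.6001]  P^+=[0.1218 0.0408; 0.0408 0.2031]

K[0,0] = 0.4076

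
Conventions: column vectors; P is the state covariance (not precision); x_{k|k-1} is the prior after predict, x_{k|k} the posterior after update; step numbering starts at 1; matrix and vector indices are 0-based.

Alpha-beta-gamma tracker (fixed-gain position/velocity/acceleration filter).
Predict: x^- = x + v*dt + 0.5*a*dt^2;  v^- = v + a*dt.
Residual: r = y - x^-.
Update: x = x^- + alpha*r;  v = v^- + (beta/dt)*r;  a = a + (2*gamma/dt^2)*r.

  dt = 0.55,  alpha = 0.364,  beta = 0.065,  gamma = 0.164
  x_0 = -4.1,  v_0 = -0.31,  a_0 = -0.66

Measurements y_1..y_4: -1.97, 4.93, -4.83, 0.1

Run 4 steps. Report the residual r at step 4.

step 1: x_pred=-4.3703  r=2.4003  x^+=-3.4966  v^+=-0.3893  a^+=1.9427
step 2: x_pred=-3.4169  r=8.3469  x^+=-0.3786  v^+=1.6656  a^+=10.9932
step 3: x_pred=2.2002  r=-7.0302  x^+=-0.3588  v^+=6.8810  a^+=3.3704
step 4: x_pred=3.9355  r=-3.8355  x^+=2.5394  v^+=8.2815  a^+=-0.7884

resid = -3.8355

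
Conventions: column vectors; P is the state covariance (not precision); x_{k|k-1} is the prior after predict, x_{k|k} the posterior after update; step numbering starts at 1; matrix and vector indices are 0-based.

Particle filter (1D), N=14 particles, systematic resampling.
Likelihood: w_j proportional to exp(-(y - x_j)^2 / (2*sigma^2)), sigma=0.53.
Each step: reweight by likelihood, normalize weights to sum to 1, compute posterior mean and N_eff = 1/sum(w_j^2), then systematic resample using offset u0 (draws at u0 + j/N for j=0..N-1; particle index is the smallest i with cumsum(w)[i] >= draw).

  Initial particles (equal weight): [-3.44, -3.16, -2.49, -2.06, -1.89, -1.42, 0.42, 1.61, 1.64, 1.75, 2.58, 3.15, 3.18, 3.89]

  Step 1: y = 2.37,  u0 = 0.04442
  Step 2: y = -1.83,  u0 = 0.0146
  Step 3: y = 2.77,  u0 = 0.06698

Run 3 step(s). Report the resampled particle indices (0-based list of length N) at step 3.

resampled_idx = [1, 2, 3, 4, 5, 6, 7, 8, 9, 10, 11, 12, 13, 13]

step 1: w=[0.0000, 0.0000, 0.0000, 0.0000, 0.0000, 0.0000, 0.0004, 0.1259, 0.1363, 0.1776, 0.3254, 0.1192, 0.1095, 0.0058]  mean=2.3227  Neff=5.0487  idx=[7, 7, 8, 8, 9, 9, 10, 10, 10, 10, 10, 11, 12, 12]
step 2: w=[0.2681, 0.2681, 0.1853, 0.1853, 0.0466, 0.0466, 0.0000, 0.0000, 0.0000, 0.0000, 0.0000, 0.0000, 0.0000, 0.0000]  mean=1.6342  Neff=4.6136  idx=[0, 0, 0, 0, 1, 1, 1, 1, 2, 2, 3, 3, 3, 4]
step 3: w=[0.0651, 0.0651, 0.0651, 0.0651, 0.0651, 0.0651, 0.0651, 0.0651, 0.0735, 0.0735, 0.0735, 0.0735, 0.0735, 0.1120]  mean=1.6367  Neff=13.6200  idx=[1, 2, 3, 4, 5, 6, 7, 8, 9, 10, 11, 12, 13, 13]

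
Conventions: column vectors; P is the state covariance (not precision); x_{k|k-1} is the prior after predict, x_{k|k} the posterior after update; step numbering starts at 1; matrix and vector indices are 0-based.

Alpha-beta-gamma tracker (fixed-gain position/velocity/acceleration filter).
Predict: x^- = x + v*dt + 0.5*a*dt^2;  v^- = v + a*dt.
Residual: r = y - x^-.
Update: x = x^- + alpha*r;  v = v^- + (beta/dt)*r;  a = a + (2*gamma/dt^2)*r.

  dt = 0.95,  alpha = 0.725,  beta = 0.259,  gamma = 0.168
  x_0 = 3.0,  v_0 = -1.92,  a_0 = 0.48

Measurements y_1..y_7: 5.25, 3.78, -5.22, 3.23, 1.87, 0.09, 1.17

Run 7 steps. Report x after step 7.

step 1: x_pred=1.3926  r=3.8574  x^+=4.1892  v^+=-0.4124  a^+=1.9161
step 2: x_pred=4.6621  r=-0.8821  x^+=4.0226  v^+=1.1675  a^+=1.5877
step 3: x_pred=5.8481  r=-11.0681  x^+=-2.1763  v^+=-0.3418  a^+=-2.5330
step 4: x_pred=-3.6439  r=6.8739  x^+=1.3397  v^+=-0.8740  a^+=0.0262
step 5: x_pred=0.5212  r=1.3488  x^+=1.4991  v^+=-0.4814  a^+=0.5284
step 6: x_pred=1.2802  r=-1.1902  x^+=0.4173  v^+=-0.3039  a^+=0.0853
step 7: x_pred=0.1670  r=1.0030  x^+=0.8942  v^+=0.0505  a^+=0.4587

x_post = 0.8942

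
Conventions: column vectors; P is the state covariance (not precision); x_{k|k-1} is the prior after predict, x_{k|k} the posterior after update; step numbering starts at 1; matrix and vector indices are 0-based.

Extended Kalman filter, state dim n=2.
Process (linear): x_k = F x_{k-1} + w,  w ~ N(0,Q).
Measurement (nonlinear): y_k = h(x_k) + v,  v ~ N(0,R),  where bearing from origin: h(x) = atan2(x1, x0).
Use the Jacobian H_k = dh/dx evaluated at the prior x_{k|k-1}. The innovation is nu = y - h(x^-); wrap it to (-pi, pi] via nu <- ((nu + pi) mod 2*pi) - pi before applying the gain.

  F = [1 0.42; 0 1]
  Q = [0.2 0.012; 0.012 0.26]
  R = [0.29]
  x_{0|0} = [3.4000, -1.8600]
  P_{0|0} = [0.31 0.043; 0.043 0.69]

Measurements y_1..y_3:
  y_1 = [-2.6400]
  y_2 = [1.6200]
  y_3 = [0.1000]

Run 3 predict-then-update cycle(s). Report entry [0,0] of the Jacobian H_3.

H_jac[0,0] = 0.1136

step 1: x^-=[2.6188, -1.8600]  P^-=[0.6678 0.3448; 0.3448 0.9500]  H_jac=[0.1803 0.2538]  S=[0.4045]  K=[0.5140; 0.7499]  nu=[-2.0224]  x^+=[1.5792, -3.3765]  P^+=[0.5610 0.1889; 0.1889 0.7226]
step 2: x^-=[0.1611, -3.3765]  P^-=[1.0471 0.5044; 0.5044 0.9826]  H_jac=[0.2955 0.0141]  S=[0.3858]  K=[0.8204; 0.4222]  nu=[-3.1401]  x^+=[-2.4149, -4.7022]  P^+=[0.7874 0.3708; 0.3708 0.9138]
step 3: x^-=[-4.3899, -4.7022]  P^-=[1.4601 0.7666; 0.7666 1.1738]  H_jac=[0.1136 -0.1061]  S=[0.3036]  K=[0.2786; -0.1233]  nu=[2.4219]  x^+=[-3.7151, -5.0007]  P^+=[1.4365 0.7770; 0.7770 1.1692]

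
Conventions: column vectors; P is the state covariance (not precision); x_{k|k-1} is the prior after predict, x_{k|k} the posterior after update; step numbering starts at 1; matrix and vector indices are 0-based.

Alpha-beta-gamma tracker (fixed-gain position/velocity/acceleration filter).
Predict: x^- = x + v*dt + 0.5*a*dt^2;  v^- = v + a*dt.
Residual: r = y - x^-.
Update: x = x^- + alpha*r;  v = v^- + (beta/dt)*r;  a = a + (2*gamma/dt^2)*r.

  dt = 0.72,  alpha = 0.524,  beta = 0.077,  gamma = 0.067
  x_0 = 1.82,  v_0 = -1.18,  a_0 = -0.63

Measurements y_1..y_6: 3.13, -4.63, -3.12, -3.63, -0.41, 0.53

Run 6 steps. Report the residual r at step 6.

step 1: x_pred=0.8071  r=2.3229  x^+=2.0243  v^+=-1.3852  a^+=-0.0296
step 2: x_pred=1.0193  r=-5.6493  x^+=-1.9409  v^+=-2.0106  a^+=-1.4898
step 3: x_pred=-3.7747  r=0.6547  x^+=-3.4317  v^+=-3.0133  a^+=-1.3206
step 4: x_pred=-5.9435  r=2.3135  x^+=-4.7312  v^+=-3.7167  a^+=-0.7226
step 5: x_pred=-7.5945  r=7.1845  x^+=-3.8298  v^+=-3.4686  a^+=1.1345
step 6: x_pred=-6.0332  r=6.5632  x^+=-2.5941  v^+=-1.9498  a^+=2.8310

resid = 6.5632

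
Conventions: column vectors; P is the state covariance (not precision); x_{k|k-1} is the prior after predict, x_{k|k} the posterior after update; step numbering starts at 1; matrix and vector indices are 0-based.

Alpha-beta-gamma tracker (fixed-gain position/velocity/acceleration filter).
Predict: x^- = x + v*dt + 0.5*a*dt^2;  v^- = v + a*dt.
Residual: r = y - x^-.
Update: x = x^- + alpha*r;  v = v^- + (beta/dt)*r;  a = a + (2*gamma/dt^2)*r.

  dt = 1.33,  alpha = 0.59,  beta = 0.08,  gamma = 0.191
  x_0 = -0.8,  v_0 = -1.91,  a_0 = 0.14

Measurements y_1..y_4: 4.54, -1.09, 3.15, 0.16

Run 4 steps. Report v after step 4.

v_post = 4.2762

step 1: x_pred=-3.2165  r=7.7565  x^+=1.3598  v^+=-1.2572  a^+=1.8150
step 2: x_pred=1.2930  r=-2.3830  x^+=-0.1130  v^+=1.0134  a^+=1.3004
step 3: x_pred=2.3850  r=0.7650  x^+=2.8364  v^+=2.7890  a^+=1.4656
step 4: x_pred=7.8420  r=-7.6820  x^+=3.3096  v^+=4.2762  a^+=-0.1933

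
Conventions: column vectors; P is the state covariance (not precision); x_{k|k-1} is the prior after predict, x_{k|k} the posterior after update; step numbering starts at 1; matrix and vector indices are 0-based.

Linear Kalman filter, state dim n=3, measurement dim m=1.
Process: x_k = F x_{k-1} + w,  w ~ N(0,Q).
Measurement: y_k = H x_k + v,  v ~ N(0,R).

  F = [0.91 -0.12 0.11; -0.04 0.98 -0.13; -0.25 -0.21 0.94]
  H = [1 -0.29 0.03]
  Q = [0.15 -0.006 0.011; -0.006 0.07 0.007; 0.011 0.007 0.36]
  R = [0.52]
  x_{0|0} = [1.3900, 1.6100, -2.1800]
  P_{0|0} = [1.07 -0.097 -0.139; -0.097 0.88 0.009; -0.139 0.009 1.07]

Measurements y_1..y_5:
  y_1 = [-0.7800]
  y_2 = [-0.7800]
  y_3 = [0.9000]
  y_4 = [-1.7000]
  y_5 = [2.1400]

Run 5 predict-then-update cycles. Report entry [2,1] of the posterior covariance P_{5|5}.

step 1: x^-=[0.8319, 1.8056, -2.7348]  P^-=[1.0548 -0.2325 -0.2003; -0.2325 0.9388 -0.2620; -0.2003 -0.2620 1.4627]  S=[1.7825]  K=[0.6262; -0.2876; -0.0451]  nu=[-1.0062]  x^+=[0.2018, 2.0950, -2.6894]  P^+=[0.3558 0.0885 -0.1499; 0.0885 0.7914 -0.2851; -0.1499 -0.2851 1.4591]
step 2: x^-=[-0.3636, 2.3946, -3.0184]  P^-=[0.4319 -0.0703 0.0012; -0.0703 0.9194 -0.6212; 0.0012 -0.6212 1.8987]  S=[1.0826]  K=[0.4178; -0.3285; 0.2202]  nu=[0.3686]  x^+=[-0.2096, 2.2736, -2.9373]  P^+=[0.2429 0.0782 -0.0983; 0.0782 0.8026 -0.5429; -0.0983 -0.5429 1.8462]
step 3: x^-=[-0.7867, 2.6183, -3.1861]  P^-=[0.3626 -0.1204 0.1466; -0.1204 1.0036 -0.9143; 0.1466 -0.9143 2.3107]  S=[1.0636]  K=[0.3779; -0.4126; 0.4523]  nu=[2.5416]  x^+=[0.1737, 1.5696, -2.0365]  P^+=[0.2107 0.0454 -0.0352; 0.0454 0.8225 -0.7158; -0.0352 -0.7158 2.0931]
step 4: x^-=[-0.2543, 1.7960, -2.2873]  P^-=[0.3636 -0.1836 0.2611; -0.1836 1.0741 -1.1054; 0.2611 -1.1054 2.5628]  S=[1.1176]  K=[0.3800; -0.4727; 0.5892]  nu=[-0.8563]  x^+=[-0.5796, 2.2007, -2.7918]  P^+=[0.2022 0.0171 0.0108; 0.0171 0.8244 -0.7942; 0.0108 -0.7942 2.1748]
step 5: x^-=[-1.0987, 2.5428, -2.9416]  P^-=[0.3750 -0.2254 0.3248; -0.2254 1.1000 -1.1838; 0.3248 -1.1838 2.6409]  S=[1.1607]  K=[0.3878; -0.4996; 0.6438]  nu=[4.0643]  x^+=[0.4776, 0.5123, -0.3249]  P^+=[0.2005 -0.0005 0.0350; -0.0005 0.8103 -0.8105; 0.0350 -0.8105 2.1598]

P_post[2,1] = -0.8105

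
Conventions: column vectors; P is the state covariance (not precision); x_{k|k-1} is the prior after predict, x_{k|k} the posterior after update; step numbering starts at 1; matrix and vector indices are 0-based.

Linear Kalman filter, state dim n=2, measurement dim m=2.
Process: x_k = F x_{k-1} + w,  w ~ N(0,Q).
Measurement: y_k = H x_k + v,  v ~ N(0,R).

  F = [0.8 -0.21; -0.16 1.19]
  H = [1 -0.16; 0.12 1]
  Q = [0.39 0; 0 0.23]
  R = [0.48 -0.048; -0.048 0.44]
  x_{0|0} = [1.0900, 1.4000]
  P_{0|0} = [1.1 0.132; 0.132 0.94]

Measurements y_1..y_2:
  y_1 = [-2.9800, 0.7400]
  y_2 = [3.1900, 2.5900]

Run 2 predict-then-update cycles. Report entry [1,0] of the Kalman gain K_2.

step 1: x^-=[0.5780, 1.4916]  P^-=[1.0911 -0.2456; -0.2456 1.5390]  S=[1.6891 -0.4042; -0.4042 1.9358]  K=[0.6895 0.0847; -0.1101 0.7568]  nu=[-3.3193, -0.8210]  x^+=[-1.7803, 1.2357]  P^+=[0.3214 -0.0344; -0.0344 0.3424]
step 2: x^-=[-1.6837, 1.7553]  P^-=[0.6223 -0.1606; -0.1606 0.7362]  S=[1.1726 -0.2486; -0.2486 1.1466]  K=[0.5626 0.0471; -0.1099 0.6014]  nu=[5.1546, 1.0367]  x^+=[1.2653, 1.8124]  P^+=[0.2618 -0.0377; -0.0377 0.2744]

K[1,0] = -0.1099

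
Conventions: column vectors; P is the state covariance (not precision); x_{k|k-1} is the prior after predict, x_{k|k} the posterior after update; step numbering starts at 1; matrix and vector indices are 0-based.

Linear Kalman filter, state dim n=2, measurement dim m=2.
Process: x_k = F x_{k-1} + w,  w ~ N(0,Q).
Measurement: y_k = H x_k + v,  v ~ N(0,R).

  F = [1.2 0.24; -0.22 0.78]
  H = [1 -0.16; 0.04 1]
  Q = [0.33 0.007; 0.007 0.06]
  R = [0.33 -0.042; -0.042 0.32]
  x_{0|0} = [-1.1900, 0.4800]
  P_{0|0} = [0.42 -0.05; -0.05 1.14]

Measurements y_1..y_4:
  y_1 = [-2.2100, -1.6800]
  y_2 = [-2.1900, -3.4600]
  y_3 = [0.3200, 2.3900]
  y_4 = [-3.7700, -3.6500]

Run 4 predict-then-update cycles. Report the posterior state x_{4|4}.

x_post = [-3.0900, -0.6500]

step 1: x^-=[-1.3128, 0.6362]  P^-=[0.9717 0.0654; 0.0654 0.7911]  S=[1.3010 -0.0648; -0.0648 1.1178]  K=[0.7456 0.1364; -0.0117 0.7093]  nu=[-0.7954, -2.2637]  x^+=[-2.2147, -0.9602]  P^+=[0.2408 0.0027; 0.0027 0.2274]
step 2: x^-=[-2.8881, -0.2617]  P^-=[0.6913 -0.0116; -0.0116 0.2091]  S=[1.0304 -0.0593; -0.0593 0.5292]  K=[0.6789 0.1064; -0.0212 0.3918]  nu=[0.6562, -3.0828]  x^+=[-2.7707, -1.4833]  P^+=[0.2190 -0.0032; -0.0032 0.1264]
step 3: x^-=[-3.6808, -0.5474]  P^-=[0.6508 -0.0300; -0.0300 0.1486]  S=[0.9943 -0.0696; -0.0696 0.4672]  K=[0.6658 0.0906; -0.0324 0.3106]  nu=[3.9132, 3.0847]  x^+=[-0.7960, 0.2842]  P^+=[0.2147 -0.0076; -0.0076 0.1011]
step 4: x^-=[-0.8870, 0.3968]  P^-=[0.6406 -0.0374; -0.0374 0.1345]  S=[0.9860 -0.0751; -0.0751 0.4525]  K=[0.6621 0.0838; -0.0379 0.2876]  nu=[-2.8195, -4.0113]  x^+=[-3.0900, -0.6500]  P^+=[0.2135 -0.0095; -0.0095 0.0940]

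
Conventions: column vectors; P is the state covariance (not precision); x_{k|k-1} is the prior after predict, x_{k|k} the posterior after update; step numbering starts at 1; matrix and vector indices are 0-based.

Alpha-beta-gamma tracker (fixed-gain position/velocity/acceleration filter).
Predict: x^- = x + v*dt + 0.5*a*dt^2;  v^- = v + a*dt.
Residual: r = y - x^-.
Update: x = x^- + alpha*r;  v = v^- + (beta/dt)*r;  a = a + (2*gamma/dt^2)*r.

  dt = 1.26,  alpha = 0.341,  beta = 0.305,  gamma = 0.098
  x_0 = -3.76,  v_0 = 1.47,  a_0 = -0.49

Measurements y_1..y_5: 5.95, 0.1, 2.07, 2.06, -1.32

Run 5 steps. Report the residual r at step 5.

resid = -5.0275

step 1: x_pred=-2.2968  r=8.2468  x^+=0.5154  v^+=2.8488  a^+=0.5281
step 2: x_pred=4.5241  r=-4.4241  x^+=3.0155  v^+=2.4433  a^+=-0.0181
step 3: x_pred=6.0798  r=-4.0098  x^+=4.7124  v^+=1.4500  a^+=-0.5131
step 4: x_pred=6.1321  r=-4.0721  x^+=4.7435  v^+=-0.1823  a^+=-1.0158
step 5: x_pred=3.7075  r=-5.0275  x^+=1.9931  v^+=-2.6792  a^+=-1.6365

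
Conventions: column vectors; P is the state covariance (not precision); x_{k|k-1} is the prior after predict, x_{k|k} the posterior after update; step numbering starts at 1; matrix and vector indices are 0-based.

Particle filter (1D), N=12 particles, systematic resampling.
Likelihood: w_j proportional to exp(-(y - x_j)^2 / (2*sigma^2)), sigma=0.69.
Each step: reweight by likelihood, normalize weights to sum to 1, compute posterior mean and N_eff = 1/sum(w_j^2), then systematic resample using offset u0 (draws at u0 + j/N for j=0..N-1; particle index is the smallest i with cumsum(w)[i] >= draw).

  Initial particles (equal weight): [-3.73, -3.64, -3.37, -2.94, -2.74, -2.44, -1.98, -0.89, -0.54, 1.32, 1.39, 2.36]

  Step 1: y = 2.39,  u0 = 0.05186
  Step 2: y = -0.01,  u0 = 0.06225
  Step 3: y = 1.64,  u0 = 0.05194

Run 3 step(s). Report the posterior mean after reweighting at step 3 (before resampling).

step 1: w=[0.0000, 0.0000, 0.0000, 0.0000, 0.0000, 0.0000, 0.0000, 0.0000, 0.0001, 0.1822, 0.2121, 0.6057]  mean=1.9646  Neff=2.2472  idx=[9, 9, 10, 10, 10, 11, 11, 11, 11, 11, 11, 11]
step 2: w=[0.2185, 0.2185, 0.1787, 0.1787, 0.1787, 0.0038, 0.0038, 0.0038, 0.0038, 0.0038, 0.0038, 0.0038]  mean=1.3855  Neff=5.2249  idx=[0, 0, 1, 1, 1, 2, 2, 3, 3, 4, 4, 6]
step 3: w=[0.0840, 0.0840, 0.0840, 0.0840, 0.0840, 0.0876, 0.0876, 0.0876, 0.0876, 0.0876, 0.0876, 0.0543]  mean=1.4132  Neff=11.8639  idx=[0, 1, 2, 3, 4, 5, 6, 7, 8, 9, 10, 11]

post_mean = 1.4132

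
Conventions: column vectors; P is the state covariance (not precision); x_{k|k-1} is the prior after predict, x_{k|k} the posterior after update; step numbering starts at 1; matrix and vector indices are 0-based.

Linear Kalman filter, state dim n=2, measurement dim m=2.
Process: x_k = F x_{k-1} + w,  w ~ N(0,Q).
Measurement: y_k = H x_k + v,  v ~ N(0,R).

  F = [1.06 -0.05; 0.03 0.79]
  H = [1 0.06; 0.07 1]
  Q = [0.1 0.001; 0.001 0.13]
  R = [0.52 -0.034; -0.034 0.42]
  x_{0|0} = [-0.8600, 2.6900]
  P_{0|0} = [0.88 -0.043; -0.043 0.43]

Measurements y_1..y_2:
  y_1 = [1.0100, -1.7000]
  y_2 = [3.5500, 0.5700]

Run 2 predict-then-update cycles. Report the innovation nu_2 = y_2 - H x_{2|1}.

step 1: x^-=[-1.0461, 2.0993]  P^-=[1.0944 -0.0239; -0.0239 0.3971]  S=[1.6130 0.0424; 0.0424 0.8191]  K=[0.6768 0.0293; -0.0128 0.4834]  nu=[1.9301, -3.7261]  x^+=[0.1513, 0.2734]  P^+=[0.3531 -0.0354; -0.0354 0.2060]
step 2: x^-=[0.1467, 0.2205]  P^-=[0.5010 -0.0255; -0.0255 0.2572]  S=[1.0189 -0.0091; -0.0091 0.6761]  K=[0.4904 0.0207; -0.0065 0.3777]  nu=[3.3901, 0.3392]  x^+=[1.8162, 0.3265]  P^+=[0.2559 -0.0259; -0.0259 0.1607]

innov = [3.3901, 0.3392]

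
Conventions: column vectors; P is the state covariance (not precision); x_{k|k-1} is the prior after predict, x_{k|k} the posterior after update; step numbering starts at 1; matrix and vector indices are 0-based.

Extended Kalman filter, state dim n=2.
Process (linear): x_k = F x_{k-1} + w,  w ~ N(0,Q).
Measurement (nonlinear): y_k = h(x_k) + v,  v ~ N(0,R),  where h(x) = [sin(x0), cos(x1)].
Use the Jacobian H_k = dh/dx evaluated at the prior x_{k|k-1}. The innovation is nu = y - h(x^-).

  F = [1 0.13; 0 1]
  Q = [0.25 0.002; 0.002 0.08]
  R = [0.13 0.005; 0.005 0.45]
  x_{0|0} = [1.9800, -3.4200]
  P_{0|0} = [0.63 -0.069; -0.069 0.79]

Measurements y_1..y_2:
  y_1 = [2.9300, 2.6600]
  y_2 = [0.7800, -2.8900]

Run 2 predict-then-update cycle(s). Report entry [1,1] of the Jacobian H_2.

step 1: x^-=[1.5354, -3.4200]  P^-=[0.8754 0.0357; 0.0357 0.8700]  H_jac=[0.0354 0.0000; 0.0000 -0.2748]  S=[0.1311 0.0047; 0.0047 0.5157]  K=[0.2371 -0.0212; 0.0261 -0.4639]  nu=[1.9306, 3.6215]  x^+=[1.9164, -5.0495]  P^+=[0.8679 0.0303; 0.0303 0.7591]
step 2: x^-=[1.2600, -5.0495]  P^-=[1.1386 0.1310; 0.1310 0.8391]  H_jac=[0.3058 0.0000; 0.0000 -0.9437]  S=[0.2365 -0.0328; -0.0328 1.1973]  K=[1.4636 -0.0632; 0.0780 -0.6592]  nu=[-0.1721, -3.2208]  x^+=[1.2116, -2.9397]  P^+=[0.6212 0.0224; 0.0224 0.3139]

H_jac[1,1] = -0.9437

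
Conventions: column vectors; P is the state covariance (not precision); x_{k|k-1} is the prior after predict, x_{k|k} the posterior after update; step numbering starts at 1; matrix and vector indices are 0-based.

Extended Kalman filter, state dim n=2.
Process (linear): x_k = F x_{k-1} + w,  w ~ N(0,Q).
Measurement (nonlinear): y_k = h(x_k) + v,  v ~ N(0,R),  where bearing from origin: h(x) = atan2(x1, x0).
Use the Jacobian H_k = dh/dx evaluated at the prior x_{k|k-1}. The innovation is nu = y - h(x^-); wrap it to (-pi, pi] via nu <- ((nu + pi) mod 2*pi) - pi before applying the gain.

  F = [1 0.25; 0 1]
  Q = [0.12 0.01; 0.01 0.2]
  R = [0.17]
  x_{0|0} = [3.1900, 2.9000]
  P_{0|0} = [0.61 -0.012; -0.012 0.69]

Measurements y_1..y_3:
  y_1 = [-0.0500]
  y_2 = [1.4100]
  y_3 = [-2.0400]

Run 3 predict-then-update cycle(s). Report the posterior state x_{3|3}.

x_post = [5.6932, 1.6878]

step 1: x^-=[3.9150, 2.9000]  P^-=[0.7671 0.1705; 0.1705 0.8900]  H_jac=[-0.1222 0.1649]  S=[0.1988]  K=[-0.3300; 0.6336]  nu=[-0.6875]  x^+=[4.1419, 2.4643]  P^+=[0.7455 0.2121; 0.2121 0.8102]
step 2: x^-=[4.7580, 2.4643]  P^-=[1.0221 0.4246; 0.4246 1.0102]  H_jac=[-0.0858 0.1657]  S=[0.1932]  K=[-0.0899; 0.6779]  nu=[0.9321]  x^+=[4.6742, 3.0962]  P^+=[1.0206 0.4364; 0.4364 0.9214]
step 3: x^-=[5.4482, 3.0962]  P^-=[1.4164 0.6767; 0.6767 1.1214]  H_jac=[-0.0788 0.1387]  S=[0.1856]  K=[-0.0958; 0.5508]  nu=[-2.5568]  x^+=[5.6932, 1.6878]  P^+=[1.4147 0.6865; 0.6865 1.0651]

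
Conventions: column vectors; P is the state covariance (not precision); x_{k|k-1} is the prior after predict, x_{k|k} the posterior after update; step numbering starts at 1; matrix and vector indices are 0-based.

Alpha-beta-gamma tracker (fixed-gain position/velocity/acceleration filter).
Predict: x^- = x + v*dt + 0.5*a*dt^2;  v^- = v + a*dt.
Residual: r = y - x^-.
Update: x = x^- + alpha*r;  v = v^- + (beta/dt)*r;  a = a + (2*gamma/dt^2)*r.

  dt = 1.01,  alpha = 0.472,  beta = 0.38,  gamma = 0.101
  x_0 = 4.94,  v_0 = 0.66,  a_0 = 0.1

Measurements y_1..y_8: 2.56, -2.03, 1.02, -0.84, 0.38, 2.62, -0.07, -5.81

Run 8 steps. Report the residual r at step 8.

step 1: x_pred=5.6576  r=-3.0976  x^+=4.1955  v^+=-0.4044  a^+=-0.5134
step 2: x_pred=3.5252  r=-5.5552  x^+=0.9031  v^+=-3.0130  a^+=-1.6134
step 3: x_pred=-2.9629  r=3.9829  x^+=-1.0830  v^+=-3.1441  a^+=-0.8247
step 4: x_pred=-4.6791  r=3.8391  x^+=-2.8671  v^+=-2.5326  a^+=-0.0645
step 5: x_pred=-5.4579  r=5.8379  x^+=-2.7024  v^+=-0.4013  a^+=1.0915
step 6: x_pred=-2.5510  r=5.1710  x^+=-0.1103  v^+=2.6467  a^+=2.1155
step 7: x_pred=3.6418  r=-3.7118  x^+=1.8898  v^+=3.3868  a^+=1.3805
step 8: x_pred=6.0146  r=-11.8246  x^+=0.4334  v^+=0.3322  a^+=-0.9610

resid = -11.8246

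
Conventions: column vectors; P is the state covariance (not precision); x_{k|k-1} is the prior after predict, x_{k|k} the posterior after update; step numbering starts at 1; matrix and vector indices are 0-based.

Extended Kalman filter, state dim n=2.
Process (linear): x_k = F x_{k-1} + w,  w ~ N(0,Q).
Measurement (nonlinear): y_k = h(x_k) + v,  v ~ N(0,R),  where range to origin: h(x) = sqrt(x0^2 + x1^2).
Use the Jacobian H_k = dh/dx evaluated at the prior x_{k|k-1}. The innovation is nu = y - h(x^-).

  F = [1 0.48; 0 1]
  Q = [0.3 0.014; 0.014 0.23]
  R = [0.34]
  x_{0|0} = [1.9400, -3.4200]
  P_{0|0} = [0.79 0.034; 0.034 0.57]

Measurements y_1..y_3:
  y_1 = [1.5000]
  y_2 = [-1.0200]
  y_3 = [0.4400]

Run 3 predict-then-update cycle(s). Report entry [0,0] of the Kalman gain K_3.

step 1: x^-=[0.2984, -3.4200]  P^-=[1.2540 0.3216; 0.3216 0.8000]  H_jac=[0.0869 -0.9962]  S=[1.0877]  K=[-0.1943; -0.7070]  nu=[-1.9330]  x^+=[0.6741, -2.0534]  P^+=[1.2129 0.1722; 0.1722 0.2563]
step 2: x^-=[-0.3116, -2.0534]  P^-=[1.7372 0.3092; 0.3092 0.4863]  H_jac=[-0.1500 -0.9887]  S=[0.9462]  K=[-0.5985; -0.5572]  nu=[-3.0969]  x^+=[1.5419, -0.3279]  P^+=[1.3983 -0.0063; -0.0063 0.1926]
step 3: x^-=[1.3846, -0.3279]  P^-=[1.7365 0.1001; 0.1001 0.4226]  H_jac=[0.9731 -0.2304]  S=[1.9619]  K=[0.8496; 0.0000]  nu=[-0.9829]  x^+=[0.5496, -0.3279]  P^+=[0.3205 0.1001; 0.1001 0.4226]

K[0,0] = 0.8496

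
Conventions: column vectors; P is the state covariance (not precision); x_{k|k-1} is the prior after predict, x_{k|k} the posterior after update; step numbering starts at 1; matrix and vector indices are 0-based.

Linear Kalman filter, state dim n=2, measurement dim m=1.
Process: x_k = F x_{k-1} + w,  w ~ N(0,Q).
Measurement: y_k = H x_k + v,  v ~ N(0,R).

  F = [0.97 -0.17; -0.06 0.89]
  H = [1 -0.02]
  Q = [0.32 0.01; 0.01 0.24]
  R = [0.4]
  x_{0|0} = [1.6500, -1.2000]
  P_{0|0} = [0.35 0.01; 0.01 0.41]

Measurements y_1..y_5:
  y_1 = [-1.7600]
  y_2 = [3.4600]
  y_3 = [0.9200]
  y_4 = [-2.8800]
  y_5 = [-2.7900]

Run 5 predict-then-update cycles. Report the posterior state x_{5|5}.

step 1: x^-=[1.8045, -1.1670]  P^-=[0.6579 -0.0637; -0.0637 0.5650]  S=[1.0606]  K=[0.6215; -0.0707]  nu=[-3.5878]  x^+=[-0.4252, -0.9134]  P^+=[0.2482 -0.0171; -0.0171 0.5597]
step 2: x^-=[-0.2571, -0.7874]  P^-=[0.5754 -0.1040; -0.1040 0.6860]  S=[0.9798]  K=[0.5894; -0.1202]  nu=[3.7014]  x^+=[1.9243, -1.2323]  P^+=[0.2350 -0.0346; -0.0346 0.6719]
step 3: x^-=[2.0761, -1.2122]  P^-=[0.5720 -0.1356; -0.1356 0.7767]  S=[0.9777]  K=[0.5878; -0.1546]  nu=[-1.1803]  x^+=[1.3823, -1.0298]  P^+=[0.2342 -0.0468; -0.0468 0.7534]
step 4: x^-=[1.5159, -0.9994]  P^-=[0.5775 -0.1585; -0.1585 0.8426]  S=[0.9842]  K=[0.5900; -0.1781]  nu=[-4.4159]  x^+=[-1.0896, -0.2129]  P^+=[0.2349 -0.0550; -0.0550 0.8114]
step 5: x^-=[-1.0207, -0.1241]  P^-=[0.5826 -0.1745; -0.1745 0.8894]  S=[0.9900]  K=[0.5921; -0.1942]  nu=[-1.7718]  x^+=[-2.0697, 0.2201]  P^+=[0.2356 -0.0607; -0.0607 0.8521]

x_post = [-2.0697, 0.2201]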